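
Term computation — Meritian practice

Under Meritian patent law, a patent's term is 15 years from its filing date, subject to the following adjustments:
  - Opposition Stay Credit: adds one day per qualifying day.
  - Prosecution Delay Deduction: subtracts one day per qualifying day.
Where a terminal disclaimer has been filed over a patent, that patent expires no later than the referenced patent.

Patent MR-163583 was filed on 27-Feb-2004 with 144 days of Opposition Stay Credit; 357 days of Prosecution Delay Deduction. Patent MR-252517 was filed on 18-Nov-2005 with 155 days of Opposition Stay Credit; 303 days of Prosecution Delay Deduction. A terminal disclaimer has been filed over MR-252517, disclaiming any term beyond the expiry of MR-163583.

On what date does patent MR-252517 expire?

Natural term of MR-252517:
  Base: filing + 15 years → 18 November 2020.
  Opposition Stay Credit: +155 days → 22 April 2021.
  Prosecution Delay Deduction: −303 days → 23 June 2020.
Expiry of referenced patent MR-163583:
  Base: filing + 15 years → 27 February 2019.
  Opposition Stay Credit: +144 days → 21 July 2019.
  Prosecution Delay Deduction: −357 days → 29 July 2018.
Terminal disclaimer: MR-252517 expires on the earlier of 23 June 2020 and 29 July 2018.

2018-07-29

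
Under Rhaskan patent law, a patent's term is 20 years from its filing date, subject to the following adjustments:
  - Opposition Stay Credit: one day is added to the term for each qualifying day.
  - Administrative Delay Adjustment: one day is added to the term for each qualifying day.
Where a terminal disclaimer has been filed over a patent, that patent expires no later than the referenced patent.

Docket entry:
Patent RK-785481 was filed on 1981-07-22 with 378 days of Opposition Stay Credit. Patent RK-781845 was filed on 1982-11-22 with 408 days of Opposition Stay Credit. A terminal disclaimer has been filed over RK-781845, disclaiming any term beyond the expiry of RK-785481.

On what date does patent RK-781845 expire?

Natural term of RK-781845:
  Base: filing + 20 years → 22 November 2002.
  Opposition Stay Credit: +408 days → 4 January 2004.
Expiry of referenced patent RK-785481:
  Base: filing + 20 years → 22 July 2001.
  Opposition Stay Credit: +378 days → 4 August 2002.
Terminal disclaimer: RK-781845 expires on the earlier of 4 January 2004 and 4 August 2002.

2002-08-04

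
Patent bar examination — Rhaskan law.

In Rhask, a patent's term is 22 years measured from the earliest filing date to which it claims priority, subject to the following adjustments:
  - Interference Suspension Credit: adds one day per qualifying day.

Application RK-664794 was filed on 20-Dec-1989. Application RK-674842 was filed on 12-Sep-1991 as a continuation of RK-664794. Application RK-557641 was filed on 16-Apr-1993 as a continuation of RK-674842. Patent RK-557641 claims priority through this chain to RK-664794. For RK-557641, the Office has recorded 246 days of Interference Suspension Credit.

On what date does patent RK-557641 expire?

Earliest priority filing: 20 December 1989.
Base term: 20 December 1989 + 22 years → 20 December 2011.
Interference Suspension Credit: +246 days → 22 August 2012.

2012-08-22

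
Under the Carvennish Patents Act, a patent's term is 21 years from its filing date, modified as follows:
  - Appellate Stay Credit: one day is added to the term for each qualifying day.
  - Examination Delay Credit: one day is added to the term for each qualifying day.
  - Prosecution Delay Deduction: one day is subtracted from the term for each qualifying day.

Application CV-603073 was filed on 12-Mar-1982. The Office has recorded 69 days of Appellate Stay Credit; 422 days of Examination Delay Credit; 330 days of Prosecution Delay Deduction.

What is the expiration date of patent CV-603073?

2003-08-20

Base term: filing date + 21 years → 12 March 2003.
Appellate Stay Credit: +69 days → 20 May 2003.
Examination Delay Credit: +422 days → 15 July 2004.
Prosecution Delay Deduction: −330 days → 20 August 2003.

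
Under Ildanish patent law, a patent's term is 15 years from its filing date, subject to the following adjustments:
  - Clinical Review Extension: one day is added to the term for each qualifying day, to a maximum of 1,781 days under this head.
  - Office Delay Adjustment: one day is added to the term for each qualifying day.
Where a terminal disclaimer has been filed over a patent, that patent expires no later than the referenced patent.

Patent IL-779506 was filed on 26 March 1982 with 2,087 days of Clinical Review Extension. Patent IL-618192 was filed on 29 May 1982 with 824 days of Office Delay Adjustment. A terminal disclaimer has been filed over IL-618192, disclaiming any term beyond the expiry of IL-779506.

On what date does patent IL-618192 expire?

Natural term of IL-618192:
  Base: filing + 15 years → 29 May 1997.
  Office Delay Adjustment: +824 days → 31 August 1999.
Expiry of referenced patent IL-779506:
  Base: filing + 15 years → 26 March 1997.
  Clinical Review Extension: 2087 days claimed exceeds the 1781-day cap, so +1781 days → 9 February 2002.
Terminal disclaimer: IL-618192 expires on the earlier of 31 August 1999 and 9 February 2002.

August 31, 1999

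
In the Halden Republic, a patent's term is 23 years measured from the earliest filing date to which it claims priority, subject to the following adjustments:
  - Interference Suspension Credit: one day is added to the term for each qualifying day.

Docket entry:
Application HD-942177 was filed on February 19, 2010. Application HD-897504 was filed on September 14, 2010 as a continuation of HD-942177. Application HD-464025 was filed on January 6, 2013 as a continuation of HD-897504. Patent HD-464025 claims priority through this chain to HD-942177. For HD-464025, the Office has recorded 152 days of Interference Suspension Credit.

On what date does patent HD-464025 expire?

2033-07-21

Earliest priority filing: 19 February 2010.
Base term: 19 February 2010 + 23 years → 19 February 2033.
Interference Suspension Credit: +152 days → 21 July 2033.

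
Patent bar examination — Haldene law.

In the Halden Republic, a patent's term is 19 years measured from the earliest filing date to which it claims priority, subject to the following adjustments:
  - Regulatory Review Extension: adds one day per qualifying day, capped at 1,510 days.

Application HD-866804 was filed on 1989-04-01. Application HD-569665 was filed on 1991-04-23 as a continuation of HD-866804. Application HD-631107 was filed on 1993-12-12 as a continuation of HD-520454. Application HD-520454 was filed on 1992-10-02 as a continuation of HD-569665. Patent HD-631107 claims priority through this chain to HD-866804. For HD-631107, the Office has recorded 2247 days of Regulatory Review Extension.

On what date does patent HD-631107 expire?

May 20, 2012

Earliest priority filing: 1 April 1989.
Base term: 1 April 1989 + 19 years → 1 April 2008.
Regulatory Review Extension: 2247 days claimed exceeds the 1510-day cap, so +1510 days → 20 May 2012.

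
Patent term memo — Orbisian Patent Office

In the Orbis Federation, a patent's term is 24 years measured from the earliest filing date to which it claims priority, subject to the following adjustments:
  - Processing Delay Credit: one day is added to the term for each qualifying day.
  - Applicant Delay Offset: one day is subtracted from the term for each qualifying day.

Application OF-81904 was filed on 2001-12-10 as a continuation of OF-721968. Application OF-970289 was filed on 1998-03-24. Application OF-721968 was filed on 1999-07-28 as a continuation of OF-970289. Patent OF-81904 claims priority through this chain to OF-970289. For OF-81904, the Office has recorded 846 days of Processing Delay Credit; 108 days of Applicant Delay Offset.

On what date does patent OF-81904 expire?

2024-03-31

Earliest priority filing: 24 March 1998.
Base term: 24 March 1998 + 24 years → 24 March 2022.
Processing Delay Credit: +846 days → 17 July 2024.
Applicant Delay Offset: −108 days → 31 March 2024.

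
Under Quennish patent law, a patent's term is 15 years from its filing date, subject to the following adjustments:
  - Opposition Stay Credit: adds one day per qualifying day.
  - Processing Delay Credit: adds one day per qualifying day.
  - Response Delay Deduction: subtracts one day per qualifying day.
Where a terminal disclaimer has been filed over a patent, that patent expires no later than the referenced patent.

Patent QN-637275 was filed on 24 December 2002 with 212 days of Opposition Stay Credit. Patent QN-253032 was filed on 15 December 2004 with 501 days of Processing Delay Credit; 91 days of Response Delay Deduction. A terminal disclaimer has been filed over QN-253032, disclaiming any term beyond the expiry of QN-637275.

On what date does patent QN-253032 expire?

2018-07-24

Natural term of QN-253032:
  Base: filing + 15 years → 15 December 2019.
  Processing Delay Credit: +501 days → 29 April 2021.
  Response Delay Deduction: −91 days → 28 January 2021.
Expiry of referenced patent QN-637275:
  Base: filing + 15 years → 24 December 2017.
  Opposition Stay Credit: +212 days → 24 July 2018.
Terminal disclaimer: QN-253032 expires on the earlier of 28 January 2021 and 24 July 2018.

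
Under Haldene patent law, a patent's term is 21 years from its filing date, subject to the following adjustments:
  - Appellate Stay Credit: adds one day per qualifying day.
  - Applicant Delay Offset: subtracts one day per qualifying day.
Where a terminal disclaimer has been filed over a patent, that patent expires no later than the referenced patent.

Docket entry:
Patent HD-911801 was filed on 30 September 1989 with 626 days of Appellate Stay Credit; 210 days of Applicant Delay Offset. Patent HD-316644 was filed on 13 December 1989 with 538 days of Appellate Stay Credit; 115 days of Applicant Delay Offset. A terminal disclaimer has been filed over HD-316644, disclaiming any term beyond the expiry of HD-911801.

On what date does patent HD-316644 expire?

November 20, 2011

Natural term of HD-316644:
  Base: filing + 21 years → 13 December 2010.
  Appellate Stay Credit: +538 days → 3 June 2012.
  Applicant Delay Offset: −115 days → 9 February 2012.
Expiry of referenced patent HD-911801:
  Base: filing + 21 years → 30 September 2010.
  Appellate Stay Credit: +626 days → 17 June 2012.
  Applicant Delay Offset: −210 days → 20 November 2011.
Terminal disclaimer: HD-316644 expires on the earlier of 9 February 2012 and 20 November 2011.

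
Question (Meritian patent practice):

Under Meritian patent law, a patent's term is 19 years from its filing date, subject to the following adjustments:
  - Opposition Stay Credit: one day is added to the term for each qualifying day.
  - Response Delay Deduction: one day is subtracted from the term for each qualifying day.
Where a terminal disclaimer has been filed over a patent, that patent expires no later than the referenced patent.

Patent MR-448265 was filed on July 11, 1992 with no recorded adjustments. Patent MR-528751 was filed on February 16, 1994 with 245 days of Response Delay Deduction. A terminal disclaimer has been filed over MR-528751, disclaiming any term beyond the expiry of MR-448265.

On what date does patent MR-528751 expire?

July 11, 2011

Natural term of MR-528751:
  Base: filing + 19 years → 16 February 2013.
  Response Delay Deduction: −245 days → 16 June 2012.
Expiry of referenced patent MR-448265:
  Base: filing + 19 years → 11 July 2011.
Terminal disclaimer: MR-528751 expires on the earlier of 16 June 2012 and 11 July 2011.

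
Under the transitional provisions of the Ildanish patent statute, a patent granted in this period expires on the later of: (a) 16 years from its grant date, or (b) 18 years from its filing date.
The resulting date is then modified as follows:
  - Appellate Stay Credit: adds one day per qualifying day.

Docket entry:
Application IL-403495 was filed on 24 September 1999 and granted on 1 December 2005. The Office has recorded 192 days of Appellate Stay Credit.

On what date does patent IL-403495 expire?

2022-06-11

(a) grant + 16 years → 1 December 2021.
(b) filing + 18 years → 24 September 2017.
Later of the two: 1 December 2021.
Appellate Stay Credit: +192 days → 11 June 2022.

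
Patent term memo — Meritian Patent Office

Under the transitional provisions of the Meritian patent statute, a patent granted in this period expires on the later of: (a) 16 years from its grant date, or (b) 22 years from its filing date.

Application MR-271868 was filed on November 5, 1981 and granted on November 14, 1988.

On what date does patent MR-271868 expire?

November 14, 2004

(a) grant + 16 years → 14 November 2004.
(b) filing + 22 years → 5 November 2003.
Later of the two: 14 November 2004.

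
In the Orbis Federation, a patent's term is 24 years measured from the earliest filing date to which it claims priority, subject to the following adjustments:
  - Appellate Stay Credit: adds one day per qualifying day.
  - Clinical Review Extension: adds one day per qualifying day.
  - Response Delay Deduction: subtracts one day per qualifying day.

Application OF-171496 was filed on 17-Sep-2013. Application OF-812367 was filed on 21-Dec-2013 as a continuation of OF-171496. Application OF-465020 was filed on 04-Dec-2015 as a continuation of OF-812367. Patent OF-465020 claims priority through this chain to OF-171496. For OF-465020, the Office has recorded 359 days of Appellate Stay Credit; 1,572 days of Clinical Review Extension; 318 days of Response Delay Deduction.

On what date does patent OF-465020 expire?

February 16, 2042

Earliest priority filing: 17 September 2013.
Base term: 17 September 2013 + 24 years → 17 September 2037.
Appellate Stay Credit: +359 days → 11 September 2038.
Clinical Review Extension: +1572 days → 31 December 2042.
Response Delay Deduction: −318 days → 16 February 2042.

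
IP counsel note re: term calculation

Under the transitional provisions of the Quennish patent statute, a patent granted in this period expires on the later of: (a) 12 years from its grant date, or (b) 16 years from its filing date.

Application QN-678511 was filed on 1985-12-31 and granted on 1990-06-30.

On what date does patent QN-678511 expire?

June 30, 2002

(a) grant + 12 years → 30 June 2002.
(b) filing + 16 years → 31 December 2001.
Later of the two: 30 June 2002.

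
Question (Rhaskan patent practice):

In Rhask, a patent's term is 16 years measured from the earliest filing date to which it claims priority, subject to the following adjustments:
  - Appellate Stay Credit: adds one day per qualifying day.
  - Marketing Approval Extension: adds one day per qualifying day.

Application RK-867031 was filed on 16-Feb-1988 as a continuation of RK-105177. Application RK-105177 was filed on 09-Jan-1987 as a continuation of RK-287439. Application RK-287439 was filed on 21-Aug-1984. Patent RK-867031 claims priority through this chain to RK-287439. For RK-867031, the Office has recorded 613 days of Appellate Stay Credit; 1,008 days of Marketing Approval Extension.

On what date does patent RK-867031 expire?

2005-01-28

Earliest priority filing: 21 August 1984.
Base term: 21 August 1984 + 16 years → 21 August 2000.
Appellate Stay Credit: +613 days → 26 April 2002.
Marketing Approval Extension: +1008 days → 28 January 2005.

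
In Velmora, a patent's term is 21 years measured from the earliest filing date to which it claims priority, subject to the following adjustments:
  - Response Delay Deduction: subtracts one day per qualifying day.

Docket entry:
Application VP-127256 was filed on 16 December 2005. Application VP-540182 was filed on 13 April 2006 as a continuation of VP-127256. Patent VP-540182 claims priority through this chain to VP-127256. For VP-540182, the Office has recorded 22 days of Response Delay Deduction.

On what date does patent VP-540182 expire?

Earliest priority filing: 16 December 2005.
Base term: 16 December 2005 + 21 years → 16 December 2026.
Response Delay Deduction: −22 days → 24 November 2026.

November 24, 2026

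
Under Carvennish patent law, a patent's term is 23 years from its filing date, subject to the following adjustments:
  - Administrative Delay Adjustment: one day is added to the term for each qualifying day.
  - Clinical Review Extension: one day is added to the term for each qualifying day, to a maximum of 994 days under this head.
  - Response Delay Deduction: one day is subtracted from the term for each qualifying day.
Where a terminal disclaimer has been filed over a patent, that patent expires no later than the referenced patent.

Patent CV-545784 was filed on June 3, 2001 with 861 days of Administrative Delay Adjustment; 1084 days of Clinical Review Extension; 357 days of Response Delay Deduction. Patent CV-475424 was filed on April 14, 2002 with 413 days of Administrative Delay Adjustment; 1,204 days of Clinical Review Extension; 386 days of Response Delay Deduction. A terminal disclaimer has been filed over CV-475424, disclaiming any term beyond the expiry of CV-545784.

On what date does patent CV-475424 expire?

2028-01-30

Natural term of CV-475424:
  Base: filing + 23 years → 14 April 2025.
  Administrative Delay Adjustment: +413 days → 1 June 2026.
  Clinical Review Extension: 1204 days claimed exceeds the 994-day cap, so +994 days → 19 February 2029.
  Response Delay Deduction: −386 days → 30 January 2028.
Expiry of referenced patent CV-545784:
  Base: filing + 23 years → 3 June 2024.
  Administrative Delay Adjustment: +861 days → 12 October 2026.
  Clinical Review Extension: 1084 days claimed exceeds the 994-day cap, so +994 days → 2 July 2029.
  Response Delay Deduction: −357 days → 10 July 2028.
Terminal disclaimer: CV-475424 expires on the earlier of 30 January 2028 and 10 July 2028.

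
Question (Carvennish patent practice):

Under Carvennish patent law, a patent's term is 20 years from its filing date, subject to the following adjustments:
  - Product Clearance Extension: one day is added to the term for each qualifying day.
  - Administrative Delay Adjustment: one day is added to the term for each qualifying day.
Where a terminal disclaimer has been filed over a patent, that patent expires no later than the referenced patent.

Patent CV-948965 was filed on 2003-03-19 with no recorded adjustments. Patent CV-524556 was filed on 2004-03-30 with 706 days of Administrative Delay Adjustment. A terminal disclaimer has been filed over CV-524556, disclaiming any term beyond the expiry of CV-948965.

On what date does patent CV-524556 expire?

2023-03-19

Natural term of CV-524556:
  Base: filing + 20 years → 30 March 2024.
  Administrative Delay Adjustment: +706 days → 6 March 2026.
Expiry of referenced patent CV-948965:
  Base: filing + 20 years → 19 March 2023.
Terminal disclaimer: CV-524556 expires on the earlier of 6 March 2026 and 19 March 2023.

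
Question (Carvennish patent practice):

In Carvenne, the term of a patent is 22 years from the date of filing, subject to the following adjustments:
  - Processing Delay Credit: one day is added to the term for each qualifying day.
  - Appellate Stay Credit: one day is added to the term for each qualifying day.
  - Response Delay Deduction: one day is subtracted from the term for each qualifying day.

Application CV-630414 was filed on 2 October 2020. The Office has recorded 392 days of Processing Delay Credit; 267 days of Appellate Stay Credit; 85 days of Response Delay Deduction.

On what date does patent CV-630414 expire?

Base term: filing date + 22 years → 2 October 2042.
Processing Delay Credit: +392 days → 29 October 2043.
Appellate Stay Credit: +267 days → 22 July 2044.
Response Delay Deduction: −85 days → 28 April 2044.

2044-04-28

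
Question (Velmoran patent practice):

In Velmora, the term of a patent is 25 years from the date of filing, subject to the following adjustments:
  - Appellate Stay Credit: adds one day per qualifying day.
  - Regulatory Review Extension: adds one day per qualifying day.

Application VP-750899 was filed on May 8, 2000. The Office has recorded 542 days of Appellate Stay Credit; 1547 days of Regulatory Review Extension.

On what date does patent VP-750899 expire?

2031-01-26

Base term: filing date + 25 years → 8 May 2025.
Appellate Stay Credit: +542 days → 1 November 2026.
Regulatory Review Extension: +1547 days → 26 January 2031.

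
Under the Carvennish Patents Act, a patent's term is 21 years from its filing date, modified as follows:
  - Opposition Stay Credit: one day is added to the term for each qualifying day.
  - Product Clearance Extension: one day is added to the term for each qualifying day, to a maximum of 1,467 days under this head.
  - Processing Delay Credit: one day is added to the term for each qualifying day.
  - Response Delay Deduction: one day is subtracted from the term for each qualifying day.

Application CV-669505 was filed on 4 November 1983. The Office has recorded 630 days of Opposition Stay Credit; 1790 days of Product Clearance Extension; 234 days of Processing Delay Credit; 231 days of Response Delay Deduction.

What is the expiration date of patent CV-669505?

2010-08-05

Base term: filing date + 21 years → 4 November 2004.
Opposition Stay Credit: +630 days → 27 July 2006.
Product Clearance Extension: 1790 days claimed exceeds the 1467-day cap, so +1467 days → 2 August 2010.
Processing Delay Credit: +234 days → 24 March 2011.
Response Delay Deduction: −231 days → 5 August 2010.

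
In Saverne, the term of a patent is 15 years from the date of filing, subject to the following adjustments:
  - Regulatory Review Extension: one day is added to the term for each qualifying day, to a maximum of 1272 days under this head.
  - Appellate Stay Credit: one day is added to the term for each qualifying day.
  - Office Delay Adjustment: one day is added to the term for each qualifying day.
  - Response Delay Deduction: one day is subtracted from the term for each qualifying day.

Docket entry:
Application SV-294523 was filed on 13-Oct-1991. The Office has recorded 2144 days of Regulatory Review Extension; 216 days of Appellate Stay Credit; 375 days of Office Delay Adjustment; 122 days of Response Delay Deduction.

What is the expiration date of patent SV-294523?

2011-07-20

Base term: filing date + 15 years → 13 October 2006.
Regulatory Review Extension: 2144 days claimed exceeds the 1272-day cap, so +1272 days → 7 April 2010.
Appellate Stay Credit: +216 days → 9 November 2010.
Office Delay Adjustment: +375 days → 19 November 2011.
Response Delay Deduction: −122 days → 20 July 2011.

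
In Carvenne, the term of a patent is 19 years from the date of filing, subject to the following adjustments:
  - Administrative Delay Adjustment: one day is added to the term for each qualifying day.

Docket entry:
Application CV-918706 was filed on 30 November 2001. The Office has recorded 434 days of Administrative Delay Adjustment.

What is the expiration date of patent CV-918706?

2022-02-07

Base term: filing date + 19 years → 30 November 2020.
Administrative Delay Adjustment: +434 days → 7 February 2022.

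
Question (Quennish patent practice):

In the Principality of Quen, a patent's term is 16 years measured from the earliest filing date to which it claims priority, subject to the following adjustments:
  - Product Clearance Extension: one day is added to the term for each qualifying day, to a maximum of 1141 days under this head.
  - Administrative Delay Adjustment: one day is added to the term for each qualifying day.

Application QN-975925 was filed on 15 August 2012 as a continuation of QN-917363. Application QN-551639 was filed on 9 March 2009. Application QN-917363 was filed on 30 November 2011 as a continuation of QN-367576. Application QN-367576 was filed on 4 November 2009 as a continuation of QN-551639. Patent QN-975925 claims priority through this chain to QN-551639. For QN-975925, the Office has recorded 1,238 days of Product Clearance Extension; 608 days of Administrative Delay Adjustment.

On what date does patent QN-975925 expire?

Earliest priority filing: 9 March 2009.
Base term: 9 March 2009 + 16 years → 9 March 2025.
Product Clearance Extension: 1238 days claimed exceeds the 1141-day cap, so +1141 days → 23 April 2028.
Administrative Delay Adjustment: +608 days → 22 December 2029.

2029-12-22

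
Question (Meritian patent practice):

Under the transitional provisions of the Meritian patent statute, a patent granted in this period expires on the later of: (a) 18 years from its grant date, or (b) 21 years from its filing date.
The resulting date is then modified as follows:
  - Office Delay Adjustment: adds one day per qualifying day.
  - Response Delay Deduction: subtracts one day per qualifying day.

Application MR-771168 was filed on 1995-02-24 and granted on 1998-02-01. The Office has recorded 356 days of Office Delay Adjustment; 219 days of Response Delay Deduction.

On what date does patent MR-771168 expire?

2016-07-10

(a) grant + 18 years → 1 February 2016.
(b) filing + 21 years → 24 February 2016.
Later of the two: 24 February 2016.
Office Delay Adjustment: +356 days → 14 February 2017.
Response Delay Deduction: −219 days → 10 July 2016.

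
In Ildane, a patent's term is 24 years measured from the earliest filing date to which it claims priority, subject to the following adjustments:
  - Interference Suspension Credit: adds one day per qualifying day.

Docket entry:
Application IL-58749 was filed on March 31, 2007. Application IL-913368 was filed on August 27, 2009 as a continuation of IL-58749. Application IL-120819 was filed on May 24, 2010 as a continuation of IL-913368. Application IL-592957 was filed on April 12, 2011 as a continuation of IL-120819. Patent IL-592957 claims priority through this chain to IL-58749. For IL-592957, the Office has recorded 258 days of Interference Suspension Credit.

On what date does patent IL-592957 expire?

December 14, 2031

Earliest priority filing: 31 March 2007.
Base term: 31 March 2007 + 24 years → 31 March 2031.
Interference Suspension Credit: +258 days → 14 December 2031.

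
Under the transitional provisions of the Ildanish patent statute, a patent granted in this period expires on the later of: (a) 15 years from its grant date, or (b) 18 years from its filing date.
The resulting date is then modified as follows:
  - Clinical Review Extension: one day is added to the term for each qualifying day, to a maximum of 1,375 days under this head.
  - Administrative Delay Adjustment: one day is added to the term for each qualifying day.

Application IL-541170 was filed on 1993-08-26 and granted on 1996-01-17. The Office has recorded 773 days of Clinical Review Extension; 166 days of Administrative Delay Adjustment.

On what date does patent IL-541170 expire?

(a) grant + 15 years → 17 January 2011.
(b) filing + 18 years → 26 August 2011.
Later of the two: 26 August 2011.
Clinical Review Extension: 773 days (within the 1375-day cap) → +773 days → 7 October 2013.
Administrative Delay Adjustment: +166 days → 22 March 2014.

March 22, 2014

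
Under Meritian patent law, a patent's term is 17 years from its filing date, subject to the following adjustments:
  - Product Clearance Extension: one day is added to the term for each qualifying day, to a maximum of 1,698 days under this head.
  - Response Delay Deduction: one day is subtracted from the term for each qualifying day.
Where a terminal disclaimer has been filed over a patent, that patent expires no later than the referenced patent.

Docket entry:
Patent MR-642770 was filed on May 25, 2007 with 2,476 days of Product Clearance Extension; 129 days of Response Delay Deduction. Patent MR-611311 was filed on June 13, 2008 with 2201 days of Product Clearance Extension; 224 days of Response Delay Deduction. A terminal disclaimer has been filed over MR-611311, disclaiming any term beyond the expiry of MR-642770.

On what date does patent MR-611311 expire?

Natural term of MR-611311:
  Base: filing + 17 years → 13 June 2025.
  Product Clearance Extension: 2201 days claimed exceeds the 1698-day cap, so +1698 days → 5 February 2030.
  Response Delay Deduction: −224 days → 26 June 2029.
Expiry of referenced patent MR-642770:
  Base: filing + 17 years → 25 May 2024.
  Product Clearance Extension: 2476 days claimed exceeds the 1698-day cap, so +1698 days → 17 January 2029.
  Response Delay Deduction: −129 days → 10 September 2028.
Terminal disclaimer: MR-611311 expires on the earlier of 26 June 2029 and 10 September 2028.

September 10, 2028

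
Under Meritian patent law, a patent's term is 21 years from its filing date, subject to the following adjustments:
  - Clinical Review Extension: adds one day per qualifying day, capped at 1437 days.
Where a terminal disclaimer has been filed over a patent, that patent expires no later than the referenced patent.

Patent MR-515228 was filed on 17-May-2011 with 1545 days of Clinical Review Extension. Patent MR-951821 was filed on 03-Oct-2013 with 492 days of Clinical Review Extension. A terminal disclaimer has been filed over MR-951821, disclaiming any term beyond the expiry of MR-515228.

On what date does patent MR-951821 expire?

2036-02-07

Natural term of MR-951821:
  Base: filing + 21 years → 3 October 2034.
  Clinical Review Extension: 492 days (within the 1437-day cap) → +492 days → 7 February 2036.
Expiry of referenced patent MR-515228:
  Base: filing + 21 years → 17 May 2032.
  Clinical Review Extension: 1545 days claimed exceeds the 1437-day cap, so +1437 days → 23 April 2036.
Terminal disclaimer: MR-951821 expires on the earlier of 7 February 2036 and 23 April 2036.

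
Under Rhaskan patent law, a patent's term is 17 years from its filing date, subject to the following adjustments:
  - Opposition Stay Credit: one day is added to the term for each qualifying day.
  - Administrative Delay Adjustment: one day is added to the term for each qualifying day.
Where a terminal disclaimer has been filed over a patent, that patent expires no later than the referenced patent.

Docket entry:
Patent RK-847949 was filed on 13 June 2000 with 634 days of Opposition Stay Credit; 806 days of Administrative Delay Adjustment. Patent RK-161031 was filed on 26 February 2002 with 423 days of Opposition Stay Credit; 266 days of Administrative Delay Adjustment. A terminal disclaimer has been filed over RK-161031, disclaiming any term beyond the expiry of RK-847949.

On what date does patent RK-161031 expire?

January 15, 2021

Natural term of RK-161031:
  Base: filing + 17 years → 26 February 2019.
  Opposition Stay Credit: +423 days → 24 April 2020.
  Administrative Delay Adjustment: +266 days → 15 January 2021.
Expiry of referenced patent RK-847949:
  Base: filing + 17 years → 13 June 2017.
  Opposition Stay Credit: +634 days → 9 March 2019.
  Administrative Delay Adjustment: +806 days → 23 May 2021.
Terminal disclaimer: RK-161031 expires on the earlier of 15 January 2021 and 23 May 2021.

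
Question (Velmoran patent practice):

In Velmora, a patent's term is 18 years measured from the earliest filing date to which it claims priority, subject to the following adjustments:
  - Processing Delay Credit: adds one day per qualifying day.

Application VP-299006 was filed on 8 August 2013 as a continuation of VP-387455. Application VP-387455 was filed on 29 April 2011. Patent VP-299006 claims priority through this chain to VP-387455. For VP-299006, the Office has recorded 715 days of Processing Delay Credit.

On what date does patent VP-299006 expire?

Earliest priority filing: 29 April 2011.
Base term: 29 April 2011 + 18 years → 29 April 2029.
Processing Delay Credit: +715 days → 14 April 2031.

April 14, 2031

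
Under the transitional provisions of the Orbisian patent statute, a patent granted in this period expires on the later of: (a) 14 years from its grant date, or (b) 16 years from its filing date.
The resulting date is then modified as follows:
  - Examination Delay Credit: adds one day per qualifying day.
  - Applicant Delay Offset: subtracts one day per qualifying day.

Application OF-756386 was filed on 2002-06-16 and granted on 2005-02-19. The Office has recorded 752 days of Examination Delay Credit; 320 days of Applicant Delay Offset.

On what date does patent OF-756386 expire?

(a) grant + 14 years → 19 February 2019.
(b) filing + 16 years → 16 June 2018.
Later of the two: 19 February 2019.
Examination Delay Credit: +752 days → 12 March 2021.
Applicant Delay Offset: −320 days → 26 April 2020.

2020-04-26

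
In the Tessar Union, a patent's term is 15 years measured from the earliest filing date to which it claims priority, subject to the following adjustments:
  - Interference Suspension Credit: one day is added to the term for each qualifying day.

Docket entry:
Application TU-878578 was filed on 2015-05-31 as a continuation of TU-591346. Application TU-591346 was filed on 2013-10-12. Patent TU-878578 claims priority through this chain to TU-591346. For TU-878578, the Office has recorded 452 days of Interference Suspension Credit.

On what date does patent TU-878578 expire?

January 7, 2030

Earliest priority filing: 12 October 2013.
Base term: 12 October 2013 + 15 years → 12 October 2028.
Interference Suspension Credit: +452 days → 7 January 2030.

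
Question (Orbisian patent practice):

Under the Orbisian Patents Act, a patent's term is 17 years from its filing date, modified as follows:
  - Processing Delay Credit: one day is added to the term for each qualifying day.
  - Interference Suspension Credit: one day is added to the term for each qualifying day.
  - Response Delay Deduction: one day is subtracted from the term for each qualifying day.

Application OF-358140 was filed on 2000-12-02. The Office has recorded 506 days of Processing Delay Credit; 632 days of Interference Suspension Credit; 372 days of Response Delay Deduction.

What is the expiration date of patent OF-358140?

Base term: filing date + 17 years → 2 December 2017.
Processing Delay Credit: +506 days → 22 April 2019.
Interference Suspension Credit: +632 days → 13 January 2021.
Response Delay Deduction: −372 days → 7 January 2020.

January 7, 2020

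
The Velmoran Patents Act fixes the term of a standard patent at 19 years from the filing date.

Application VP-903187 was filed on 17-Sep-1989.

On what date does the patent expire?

2008-09-17

Filing date + 19 years → 17 September 2008.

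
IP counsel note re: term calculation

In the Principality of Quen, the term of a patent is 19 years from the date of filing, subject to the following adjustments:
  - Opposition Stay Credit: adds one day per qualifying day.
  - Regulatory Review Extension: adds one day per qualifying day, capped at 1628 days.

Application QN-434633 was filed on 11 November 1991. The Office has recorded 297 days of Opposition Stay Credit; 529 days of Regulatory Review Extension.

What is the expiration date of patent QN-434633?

2013-02-14

Base term: filing date + 19 years → 11 November 2010.
Opposition Stay Credit: +297 days → 4 September 2011.
Regulatory Review Extension: 529 days (within the 1628-day cap) → +529 days → 14 February 2013.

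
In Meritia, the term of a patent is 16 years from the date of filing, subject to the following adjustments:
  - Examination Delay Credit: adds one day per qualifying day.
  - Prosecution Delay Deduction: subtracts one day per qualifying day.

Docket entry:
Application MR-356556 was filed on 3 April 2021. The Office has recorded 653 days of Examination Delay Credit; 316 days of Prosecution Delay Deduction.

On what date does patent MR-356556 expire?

March 6, 2038

Base term: filing date + 16 years → 3 April 2037.
Examination Delay Credit: +653 days → 16 January 2039.
Prosecution Delay Deduction: −316 days → 6 March 2038.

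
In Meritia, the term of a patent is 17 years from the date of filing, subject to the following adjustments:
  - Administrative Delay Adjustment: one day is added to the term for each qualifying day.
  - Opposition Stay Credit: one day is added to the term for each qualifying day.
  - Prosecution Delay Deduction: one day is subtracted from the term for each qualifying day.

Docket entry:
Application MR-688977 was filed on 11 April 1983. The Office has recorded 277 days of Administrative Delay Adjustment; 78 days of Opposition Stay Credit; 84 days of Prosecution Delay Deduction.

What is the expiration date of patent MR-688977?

January 7, 2001

Base term: filing date + 17 years → 11 April 2000.
Administrative Delay Adjustment: +277 days → 13 January 2001.
Opposition Stay Credit: +78 days → 1 April 2001.
Prosecution Delay Deduction: −84 days → 7 January 2001.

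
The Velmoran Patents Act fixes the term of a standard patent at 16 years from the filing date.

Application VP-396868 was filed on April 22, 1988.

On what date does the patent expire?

April 22, 2004

Filing date + 16 years → 22 April 2004.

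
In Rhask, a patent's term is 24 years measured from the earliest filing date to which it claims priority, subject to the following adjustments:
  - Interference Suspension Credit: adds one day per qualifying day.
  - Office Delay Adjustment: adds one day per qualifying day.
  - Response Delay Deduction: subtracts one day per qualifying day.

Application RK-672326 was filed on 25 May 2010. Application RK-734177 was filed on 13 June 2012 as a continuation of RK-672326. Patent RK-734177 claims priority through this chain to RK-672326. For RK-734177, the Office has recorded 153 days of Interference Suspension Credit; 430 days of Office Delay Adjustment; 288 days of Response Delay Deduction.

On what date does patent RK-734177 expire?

March 16, 2035

Earliest priority filing: 25 May 2010.
Base term: 25 May 2010 + 24 years → 25 May 2034.
Interference Suspension Credit: +153 days → 25 October 2034.
Office Delay Adjustment: +430 days → 29 December 2035.
Response Delay Deduction: −288 days → 16 March 2035.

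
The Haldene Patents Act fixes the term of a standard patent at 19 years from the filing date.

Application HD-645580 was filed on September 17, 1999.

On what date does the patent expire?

Filing date + 19 years → 17 September 2018.

September 17, 2018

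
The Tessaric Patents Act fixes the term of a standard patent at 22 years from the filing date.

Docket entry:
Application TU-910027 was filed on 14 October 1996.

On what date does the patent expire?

Filing date + 22 years → 14 October 2018.

October 14, 2018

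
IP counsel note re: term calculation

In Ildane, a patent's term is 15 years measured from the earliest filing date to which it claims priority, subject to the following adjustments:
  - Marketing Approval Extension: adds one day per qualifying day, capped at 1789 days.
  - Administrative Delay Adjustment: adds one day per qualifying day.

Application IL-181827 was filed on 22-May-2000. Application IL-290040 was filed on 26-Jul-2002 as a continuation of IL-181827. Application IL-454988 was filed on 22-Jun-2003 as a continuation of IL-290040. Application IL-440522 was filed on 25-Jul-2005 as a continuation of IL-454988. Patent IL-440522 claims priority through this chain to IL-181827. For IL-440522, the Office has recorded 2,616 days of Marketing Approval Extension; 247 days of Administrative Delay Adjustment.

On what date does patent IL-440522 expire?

December 17, 2020

Earliest priority filing: 22 May 2000.
Base term: 22 May 2000 + 15 years → 22 May 2015.
Marketing Approval Extension: 2616 days claimed exceeds the 1789-day cap, so +1789 days → 14 April 2020.
Administrative Delay Adjustment: +247 days → 17 December 2020.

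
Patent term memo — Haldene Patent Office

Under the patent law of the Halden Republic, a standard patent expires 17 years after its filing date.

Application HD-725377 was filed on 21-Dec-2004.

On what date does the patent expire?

December 21, 2021

Filing date + 17 years → 21 December 2021.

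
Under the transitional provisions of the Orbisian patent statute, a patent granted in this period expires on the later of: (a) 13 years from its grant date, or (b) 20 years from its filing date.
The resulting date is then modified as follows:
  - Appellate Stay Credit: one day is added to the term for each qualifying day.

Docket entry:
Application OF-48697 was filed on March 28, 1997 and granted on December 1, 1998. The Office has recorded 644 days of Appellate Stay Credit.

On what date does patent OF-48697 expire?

2019-01-01

(a) grant + 13 years → 1 December 2011.
(b) filing + 20 years → 28 March 2017.
Later of the two: 28 March 2017.
Appellate Stay Credit: +644 days → 1 January 2019.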